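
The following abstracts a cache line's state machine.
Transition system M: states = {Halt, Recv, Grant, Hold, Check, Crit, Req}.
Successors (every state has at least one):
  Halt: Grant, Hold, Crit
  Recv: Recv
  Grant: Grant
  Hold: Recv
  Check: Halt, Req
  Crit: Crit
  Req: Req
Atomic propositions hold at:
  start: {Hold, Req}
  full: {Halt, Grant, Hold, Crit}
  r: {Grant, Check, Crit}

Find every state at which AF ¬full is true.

Sat(¬full) = {Recv, Check, Req}
AF ¬full: least fixpoint, start Z0 = {Recv, Check, Req}, add states with every successor in Z. Z1 = {Recv, Hold, Check, Req}; fixed.
Sat(AF ¬full) = {Recv, Hold, Check, Req}

{Recv, Hold, Check, Req}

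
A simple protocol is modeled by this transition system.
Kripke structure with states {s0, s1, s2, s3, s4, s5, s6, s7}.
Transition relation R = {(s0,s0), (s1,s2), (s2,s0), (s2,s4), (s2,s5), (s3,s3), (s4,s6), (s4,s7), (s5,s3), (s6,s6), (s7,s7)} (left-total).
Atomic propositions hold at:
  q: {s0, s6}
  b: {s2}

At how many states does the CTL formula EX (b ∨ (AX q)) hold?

5

Sat(AX q) = {s : every successor in {s0, s6}} = {s0, s6}
Sat(b ∨ (AX q)) = {s0, s2, s6}
Sat(EX (b ∨ (AX q))) = {s : some successor in {s0, s2, s6}} = {s0, s1, s2, s4, s6}
|Sat(EX (b ∨ (AX q)))| = |{s0, s1, s2, s4, s6}| = 5.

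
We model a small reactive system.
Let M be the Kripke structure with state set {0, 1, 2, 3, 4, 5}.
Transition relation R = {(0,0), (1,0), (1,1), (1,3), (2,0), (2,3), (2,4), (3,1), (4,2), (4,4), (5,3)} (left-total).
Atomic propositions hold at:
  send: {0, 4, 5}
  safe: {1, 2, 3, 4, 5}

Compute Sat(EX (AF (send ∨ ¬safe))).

Sat(¬safe) = {0}
Sat(send ∨ ¬safe) = {0, 4, 5}
AF (send ∨ ¬safe): least fixpoint, start Z0 = {0, 4, 5}, add states with every successor in Z. Already a fixed point.
Sat(AF (send ∨ ¬safe)) = {0, 4, 5}
Sat(EX (AF (send ∨ ¬safe))) = {s : some successor in {0, 4, 5}} = {0, 1, 2, 4}

{0, 1, 2, 4}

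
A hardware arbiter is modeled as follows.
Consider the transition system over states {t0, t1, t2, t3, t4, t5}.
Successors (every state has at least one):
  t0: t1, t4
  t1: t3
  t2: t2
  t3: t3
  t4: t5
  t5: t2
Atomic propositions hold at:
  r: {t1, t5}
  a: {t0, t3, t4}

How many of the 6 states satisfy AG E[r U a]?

2

E[r U a]: least fixpoint, start Z0 = Sat(a) = {t0, t3, t4}, add states in Sat(r) with some successor in Z. Z1 = {t0, t1, t3, t4}; fixed.
Sat(E[r U a]) = {t0, t1, t3, t4}
AG E[r U a]: greatest fixpoint, start Z0 = {t0, t1, t3, t4}, keep only states in Sat with every successor in Z. Z1 = {t0, t1, t3}; Z2 = {t1, t3}; fixed.
Sat(AG E[r U a]) = {t1, t3}
|Sat(AG E[r U a])| = |{t1, t3}| = 2.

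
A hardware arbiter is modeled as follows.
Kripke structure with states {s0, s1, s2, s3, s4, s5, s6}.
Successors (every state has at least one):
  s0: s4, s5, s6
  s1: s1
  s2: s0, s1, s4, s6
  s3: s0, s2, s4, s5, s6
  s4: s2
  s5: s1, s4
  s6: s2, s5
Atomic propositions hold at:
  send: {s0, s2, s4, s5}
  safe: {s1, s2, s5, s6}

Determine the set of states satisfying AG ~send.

{s1}

Sat(~send) = {s1, s3, s6}
AG ~send: greatest fixpoint, start Z0 = {s1, s3, s6}, keep only states in Sat with every successor in Z. Z1 = {s1}; fixed.
Sat(AG ~send) = {s1}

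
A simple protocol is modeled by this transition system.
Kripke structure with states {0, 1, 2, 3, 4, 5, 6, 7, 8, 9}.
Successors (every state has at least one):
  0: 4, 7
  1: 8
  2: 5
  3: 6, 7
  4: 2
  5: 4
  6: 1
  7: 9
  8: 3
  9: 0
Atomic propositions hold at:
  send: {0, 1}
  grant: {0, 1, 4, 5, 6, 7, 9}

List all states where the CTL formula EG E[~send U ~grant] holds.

{2, 4, 5}

Sat(~send) = {2, 3, 4, 5, 6, 7, 8, 9}
Sat(~grant) = {2, 3, 8}
E[~send U ~grant]: least fixpoint, start Z0 = Sat(~grant) = {2, 3, 8}, add states in Sat(~send) with some successor in Z. Z1 = {2, 3, 4, 8}; Z2 = {2, 3, 4, 5, 8}; fixed.
Sat(E[~send U ~grant]) = {2, 3, 4, 5, 8}
EG E[~send U ~grant]: greatest fixpoint, start Z0 = {2, 3, 4, 5, 8}, keep only states in Sat with some successor in Z. Z1 = {2, 4, 5, 8}; Z2 = {2, 4, 5}; fixed.
Sat(EG E[~send U ~grant]) = {2, 4, 5}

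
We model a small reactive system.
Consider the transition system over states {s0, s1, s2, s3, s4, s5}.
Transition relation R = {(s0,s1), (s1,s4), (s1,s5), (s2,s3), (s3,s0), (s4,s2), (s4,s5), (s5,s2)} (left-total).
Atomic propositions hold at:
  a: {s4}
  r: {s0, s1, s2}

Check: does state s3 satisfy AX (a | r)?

Sat(a | r) = {s0, s1, s2, s4}
Sat(AX (a | r)) = {s : every successor in {s0, s1, s2, s4}} = {s0, s3, s5}
s3 ∈ Sat(AX (a | r)) = {s0, s3, s5}, so the formula holds at s3.

Yes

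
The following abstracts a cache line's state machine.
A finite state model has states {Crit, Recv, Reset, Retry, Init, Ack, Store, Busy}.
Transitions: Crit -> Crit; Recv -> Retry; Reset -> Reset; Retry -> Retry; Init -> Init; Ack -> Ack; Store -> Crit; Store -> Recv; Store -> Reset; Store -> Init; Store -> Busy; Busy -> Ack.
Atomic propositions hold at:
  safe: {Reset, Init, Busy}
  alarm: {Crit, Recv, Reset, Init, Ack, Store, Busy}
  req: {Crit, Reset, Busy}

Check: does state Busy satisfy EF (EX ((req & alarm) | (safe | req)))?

Sat(req & alarm) = {Crit, Reset, Busy}
Sat(safe | req) = {Crit, Reset, Init, Busy}
Sat((req & alarm) | (safe | req)) = {Crit, Reset, Init, Busy}
Sat(EX ((req & alarm) | (safe | req))) = {s : some successor in {Crit, Reset, Init, Busy}} = {Crit, Reset, Init, Store}
EF (EX ((req & alarm) | (safe | req))): least fixpoint, start Z0 = {Crit, Reset, Init, Store}, add states with some successor in Z. Already a fixed point.
Sat(EF (EX ((req & alarm) | (safe | req)))) = {Crit, Reset, Init, Store}
Busy ∉ Sat(EF (EX ((req & alarm) | (safe | req)))) = {Crit, Reset, Init, Store}, so the formula does not hold at Busy.

No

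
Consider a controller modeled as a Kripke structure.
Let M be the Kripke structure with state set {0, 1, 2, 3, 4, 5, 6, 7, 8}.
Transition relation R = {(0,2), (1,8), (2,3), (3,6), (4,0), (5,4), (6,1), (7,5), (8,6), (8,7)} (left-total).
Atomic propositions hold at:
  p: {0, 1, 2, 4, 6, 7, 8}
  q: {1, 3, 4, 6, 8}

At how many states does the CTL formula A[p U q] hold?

7

A[p U q]: least fixpoint, start Z0 = Sat(q) = {1, 3, 4, 6, 8}, add states in Sat(p) with every successor in Z. Z1 = {1, 2, 3, 4, 6, 8}; Z2 = {0, 1, 2, 3, 4, 6, 8}; fixed.
Sat(A[p U q]) = {0, 1, 2, 3, 4, 6, 8}
|Sat(A[p U q])| = |{0, 1, 2, 3, 4, 6, 8}| = 7.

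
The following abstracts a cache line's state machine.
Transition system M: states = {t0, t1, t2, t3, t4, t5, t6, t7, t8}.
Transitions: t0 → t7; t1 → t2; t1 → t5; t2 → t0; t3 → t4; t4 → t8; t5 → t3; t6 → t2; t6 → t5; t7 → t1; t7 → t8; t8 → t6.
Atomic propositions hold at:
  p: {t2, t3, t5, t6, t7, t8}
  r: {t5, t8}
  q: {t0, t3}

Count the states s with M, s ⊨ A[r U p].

6

A[r U p]: least fixpoint, start Z0 = Sat(p) = {t2, t3, t5, t6, t7, t8}, add states in Sat(r) with every successor in Z. Already a fixed point.
Sat(A[r U p]) = {t2, t3, t5, t6, t7, t8}
|Sat(A[r U p])| = |{t2, t3, t5, t6, t7, t8}| = 6.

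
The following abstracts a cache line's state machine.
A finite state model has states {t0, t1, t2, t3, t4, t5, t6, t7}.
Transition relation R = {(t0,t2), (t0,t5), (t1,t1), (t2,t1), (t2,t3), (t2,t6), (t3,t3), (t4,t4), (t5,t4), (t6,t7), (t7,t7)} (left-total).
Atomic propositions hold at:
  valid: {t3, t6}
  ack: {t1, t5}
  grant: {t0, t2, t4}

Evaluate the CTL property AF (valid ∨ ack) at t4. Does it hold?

No

Sat(valid ∨ ack) = {t1, t3, t5, t6}
AF (valid ∨ ack): least fixpoint, start Z0 = {t1, t3, t5, t6}, add states with every successor in Z. Z1 = {t1, t2, t3, t5, t6}; Z2 = {t0, t1, t2, t3, t5, t6}; fixed.
Sat(AF (valid ∨ ack)) = {t0, t1, t2, t3, t5, t6}
t4 ∉ Sat(AF (valid ∨ ack)) = {t0, t1, t2, t3, t5, t6}, so the formula does not hold at t4.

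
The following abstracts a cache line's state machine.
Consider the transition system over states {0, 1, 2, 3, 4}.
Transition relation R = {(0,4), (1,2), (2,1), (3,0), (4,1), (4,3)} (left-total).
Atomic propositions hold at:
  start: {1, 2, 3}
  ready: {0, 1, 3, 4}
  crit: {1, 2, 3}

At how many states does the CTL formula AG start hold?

AG start: greatest fixpoint, start Z0 = {1, 2, 3}, keep only states in Sat with every successor in Z. Z1 = {1, 2}; fixed.
Sat(AG start) = {1, 2}
|Sat(AG start)| = |{1, 2}| = 2.

2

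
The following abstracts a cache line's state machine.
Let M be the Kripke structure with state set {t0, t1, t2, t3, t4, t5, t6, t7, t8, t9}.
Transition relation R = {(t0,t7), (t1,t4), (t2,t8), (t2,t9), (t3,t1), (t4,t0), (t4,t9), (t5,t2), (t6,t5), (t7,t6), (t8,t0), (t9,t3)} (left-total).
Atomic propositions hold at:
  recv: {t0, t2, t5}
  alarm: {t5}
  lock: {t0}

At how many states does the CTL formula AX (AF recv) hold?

AF recv: least fixpoint, start Z0 = {t0, t2, t5}, add states with every successor in Z. Z1 = {t0, t2, t5, t6, t8}; Z2 = {t0, t2, t5, t6, t7, t8}; fixed.
Sat(AF recv) = {t0, t2, t5, t6, t7, t8}
Sat(AX (AF recv)) = {s : every successor in {t0, t2, t5, t6, t7, t8}} = {t0, t5, t6, t7, t8}
|Sat(AX (AF recv))| = |{t0, t5, t6, t7, t8}| = 5.

5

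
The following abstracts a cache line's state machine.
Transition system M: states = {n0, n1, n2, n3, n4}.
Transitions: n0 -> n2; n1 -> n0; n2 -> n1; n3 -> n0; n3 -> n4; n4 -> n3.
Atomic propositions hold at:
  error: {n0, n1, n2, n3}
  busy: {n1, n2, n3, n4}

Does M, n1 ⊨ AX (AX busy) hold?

Sat(AX busy) = {s : every successor in {n1, n2, n3, n4}} = {n0, n2, n4}
Sat(AX (AX busy)) = {s : every successor in {n0, n2, n4}} = {n0, n1, n3}
n1 ∈ Sat(AX (AX busy)) = {n0, n1, n3}, so the formula holds at n1.

Yes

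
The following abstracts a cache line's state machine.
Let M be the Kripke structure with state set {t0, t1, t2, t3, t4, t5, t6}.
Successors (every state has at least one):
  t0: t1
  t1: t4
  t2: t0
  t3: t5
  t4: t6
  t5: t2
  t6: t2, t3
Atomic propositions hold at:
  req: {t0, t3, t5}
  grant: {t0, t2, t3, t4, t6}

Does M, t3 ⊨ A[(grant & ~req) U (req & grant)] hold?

Yes

Sat(~req) = {t1, t2, t4, t6}
Sat(grant & ~req) = {t2, t4, t6}
Sat(req & grant) = {t0, t3}
A[(grant & ~req) U (req & grant)]: least fixpoint, start Z0 = Sat((req & grant)) = {t0, t3}, add states in Sat(grant & ~req) with every successor in Z. Z1 = {t0, t2, t3}; Z2 = {t0, t2, t3, t6}; Z3 = {t0, t2, t3, t4, t6}; fixed.
Sat(A[(grant & ~req) U (req & grant)]) = {t0, t2, t3, t4, t6}
t3 ∈ Sat(A[(grant & ~req) U (req & grant)]) = {t0, t2, t3, t4, t6}, so the formula holds at t3.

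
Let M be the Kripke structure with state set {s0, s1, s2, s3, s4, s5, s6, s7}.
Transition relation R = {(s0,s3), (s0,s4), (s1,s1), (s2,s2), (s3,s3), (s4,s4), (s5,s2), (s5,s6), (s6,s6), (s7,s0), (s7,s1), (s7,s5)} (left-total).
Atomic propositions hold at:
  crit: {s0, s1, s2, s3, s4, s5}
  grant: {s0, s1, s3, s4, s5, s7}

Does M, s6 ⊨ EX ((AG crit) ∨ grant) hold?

AG crit: greatest fixpoint, start Z0 = {s0, s1, s2, s3, s4, s5}, keep only states in Sat with every successor in Z. Z1 = {s0, s1, s2, s3, s4}; fixed.
Sat(AG crit) = {s0, s1, s2, s3, s4}
Sat((AG crit) ∨ grant) = {s0, s1, s2, s3, s4, s5, s7}
Sat(EX ((AG crit) ∨ grant)) = {s : some successor in {s0, s1, s2, s3, s4, s5, s7}} = {s0, s1, s2, s3, s4, s5, s7}
s6 ∉ Sat(EX ((AG crit) ∨ grant)) = {s0, s1, s2, s3, s4, s5, s7}, so the formula does not hold at s6.

No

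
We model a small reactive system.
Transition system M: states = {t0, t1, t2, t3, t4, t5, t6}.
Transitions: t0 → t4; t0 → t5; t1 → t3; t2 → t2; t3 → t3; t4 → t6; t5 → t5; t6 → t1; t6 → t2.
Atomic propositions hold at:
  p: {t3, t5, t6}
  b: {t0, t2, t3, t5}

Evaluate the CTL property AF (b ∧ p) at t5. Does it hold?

Sat(b ∧ p) = {t3, t5}
AF (b ∧ p): least fixpoint, start Z0 = {t3, t5}, add states with every successor in Z. Z1 = {t1, t3, t5}; fixed.
Sat(AF (b ∧ p)) = {t1, t3, t5}
t5 ∈ Sat(AF (b ∧ p)) = {t1, t3, t5}, so the formula holds at t5.

Yes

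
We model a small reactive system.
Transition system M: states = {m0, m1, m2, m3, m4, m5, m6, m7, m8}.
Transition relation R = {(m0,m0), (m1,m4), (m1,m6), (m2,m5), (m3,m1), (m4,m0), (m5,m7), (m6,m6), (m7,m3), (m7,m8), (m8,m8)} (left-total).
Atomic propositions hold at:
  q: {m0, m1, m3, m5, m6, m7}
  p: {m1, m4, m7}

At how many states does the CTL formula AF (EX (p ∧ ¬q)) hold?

2

Sat(¬q) = {m2, m4, m8}
Sat(p ∧ ¬q) = {m4}
Sat(EX (p ∧ ¬q)) = {s : some successor in {m4}} = {m1}
AF (EX (p ∧ ¬q)): least fixpoint, start Z0 = {m1}, add states with every successor in Z. Z1 = {m1, m3}; fixed.
Sat(AF (EX (p ∧ ¬q))) = {m1, m3}
|Sat(AF (EX (p ∧ ¬q)))| = |{m1, m3}| = 2.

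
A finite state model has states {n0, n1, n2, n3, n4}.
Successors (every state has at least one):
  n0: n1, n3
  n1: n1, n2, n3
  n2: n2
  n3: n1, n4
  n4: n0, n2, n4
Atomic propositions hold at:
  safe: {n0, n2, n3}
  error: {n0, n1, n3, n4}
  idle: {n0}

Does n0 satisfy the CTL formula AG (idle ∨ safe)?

Sat(idle ∨ safe) = {n0, n2, n3}
AG (idle ∨ safe): greatest fixpoint, start Z0 = {n0, n2, n3}, keep only states in Sat with every successor in Z. Z1 = {n2}; fixed.
Sat(AG (idle ∨ safe)) = {n2}
n0 ∉ Sat(AG (idle ∨ safe)) = {n2}, so the formula does not hold at n0.

No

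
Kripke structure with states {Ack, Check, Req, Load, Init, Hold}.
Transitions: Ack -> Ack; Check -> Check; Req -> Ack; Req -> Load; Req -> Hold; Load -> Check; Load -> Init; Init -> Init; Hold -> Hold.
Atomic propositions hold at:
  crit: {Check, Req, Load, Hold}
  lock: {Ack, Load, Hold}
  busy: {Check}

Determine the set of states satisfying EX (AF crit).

{Check, Req, Load, Hold}

AF crit: least fixpoint, start Z0 = {Check, Req, Load, Hold}, add states with every successor in Z. Already a fixed point.
Sat(AF crit) = {Check, Req, Load, Hold}
Sat(EX (AF crit)) = {s : some successor in {Check, Req, Load, Hold}} = {Check, Req, Load, Hold}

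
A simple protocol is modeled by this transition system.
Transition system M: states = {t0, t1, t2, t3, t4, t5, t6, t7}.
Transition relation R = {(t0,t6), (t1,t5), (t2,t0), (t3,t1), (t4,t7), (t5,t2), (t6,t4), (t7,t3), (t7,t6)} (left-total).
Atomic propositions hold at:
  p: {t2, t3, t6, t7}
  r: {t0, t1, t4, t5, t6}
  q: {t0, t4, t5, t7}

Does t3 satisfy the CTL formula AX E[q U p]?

No

E[q U p]: least fixpoint, start Z0 = Sat(p) = {t2, t3, t6, t7}, add states in Sat(q) with some successor in Z. Z1 = {t0, t2, t3, t4, t5, t6, t7}; fixed.
Sat(E[q U p]) = {t0, t2, t3, t4, t5, t6, t7}
Sat(AX E[q U p]) = {s : every successor in {t0, t2, t3, t4, t5, t6, t7}} = {t0, t1, t2, t4, t5, t6, t7}
t3 ∉ Sat(AX E[q U p]) = {t0, t1, t2, t4, t5, t6, t7}, so the formula does not hold at t3.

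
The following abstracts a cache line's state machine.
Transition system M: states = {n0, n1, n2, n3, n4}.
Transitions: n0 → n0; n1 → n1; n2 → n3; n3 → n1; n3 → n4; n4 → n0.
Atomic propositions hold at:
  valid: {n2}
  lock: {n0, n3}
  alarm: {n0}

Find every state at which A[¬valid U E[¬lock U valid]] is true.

{n2}

Sat(¬valid) = {n0, n1, n3, n4}
Sat(¬lock) = {n1, n2, n4}
E[¬lock U valid]: least fixpoint, start Z0 = Sat(valid) = {n2}, add states in Sat(¬lock) with some successor in Z. Already a fixed point.
Sat(E[¬lock U valid]) = {n2}
A[¬valid U E[¬lock U valid]]: least fixpoint, start Z0 = Sat(E[¬lock U valid]) = {n2}, add states in Sat(¬valid) with every successor in Z. Already a fixed point.
Sat(A[¬valid U E[¬lock U valid]]) = {n2}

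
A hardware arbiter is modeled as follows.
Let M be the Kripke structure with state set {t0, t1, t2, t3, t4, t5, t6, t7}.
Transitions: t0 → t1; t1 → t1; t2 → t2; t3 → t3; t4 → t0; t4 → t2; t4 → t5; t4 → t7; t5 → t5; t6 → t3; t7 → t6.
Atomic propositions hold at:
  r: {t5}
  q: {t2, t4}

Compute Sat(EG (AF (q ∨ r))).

Sat(q ∨ r) = {t2, t4, t5}
AF (q ∨ r): least fixpoint, start Z0 = {t2, t4, t5}, add states with every successor in Z. Already a fixed point.
Sat(AF (q ∨ r)) = {t2, t4, t5}
EG (AF (q ∨ r)): greatest fixpoint, start Z0 = {t2, t4, t5}, keep only states in Sat with some successor in Z. Already a fixed point.
Sat(EG (AF (q ∨ r))) = {t2, t4, t5}

{t2, t4, t5}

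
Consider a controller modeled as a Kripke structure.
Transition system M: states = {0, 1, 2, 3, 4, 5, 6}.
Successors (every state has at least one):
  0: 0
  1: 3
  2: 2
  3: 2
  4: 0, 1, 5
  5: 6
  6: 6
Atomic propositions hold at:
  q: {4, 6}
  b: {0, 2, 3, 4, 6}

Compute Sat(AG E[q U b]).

E[q U b]: least fixpoint, start Z0 = Sat(b) = {0, 2, 3, 4, 6}, add states in Sat(q) with some successor in Z. Already a fixed point.
Sat(E[q U b]) = {0, 2, 3, 4, 6}
AG E[q U b]: greatest fixpoint, start Z0 = {0, 2, 3, 4, 6}, keep only states in Sat with every successor in Z. Z1 = {0, 2, 3, 6}; fixed.
Sat(AG E[q U b]) = {0, 2, 3, 6}

{0, 2, 3, 6}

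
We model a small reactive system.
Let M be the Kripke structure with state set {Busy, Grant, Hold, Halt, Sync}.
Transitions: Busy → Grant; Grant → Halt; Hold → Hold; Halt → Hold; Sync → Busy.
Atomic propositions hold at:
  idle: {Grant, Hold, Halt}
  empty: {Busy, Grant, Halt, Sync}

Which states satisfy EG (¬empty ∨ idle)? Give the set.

{Grant, Hold, Halt}

Sat(¬empty) = {Hold}
Sat(¬empty ∨ idle) = {Grant, Hold, Halt}
EG (¬empty ∨ idle): greatest fixpoint, start Z0 = {Grant, Hold, Halt}, keep only states in Sat with some successor in Z. Already a fixed point.
Sat(EG (¬empty ∨ idle)) = {Grant, Hold, Halt}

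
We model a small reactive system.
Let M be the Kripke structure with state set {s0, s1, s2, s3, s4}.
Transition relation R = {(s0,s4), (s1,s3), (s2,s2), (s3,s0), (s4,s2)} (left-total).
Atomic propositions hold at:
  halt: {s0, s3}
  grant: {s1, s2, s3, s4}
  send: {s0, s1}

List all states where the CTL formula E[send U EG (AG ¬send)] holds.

Sat(¬send) = {s2, s3, s4}
AG ¬send: greatest fixpoint, start Z0 = {s2, s3, s4}, keep only states in Sat with every successor in Z. Z1 = {s2, s4}; fixed.
Sat(AG ¬send) = {s2, s4}
EG (AG ¬send): greatest fixpoint, start Z0 = {s2, s4}, keep only states in Sat with some successor in Z. Already a fixed point.
Sat(EG (AG ¬send)) = {s2, s4}
E[send U EG (AG ¬send)]: least fixpoint, start Z0 = Sat(EG (AG ¬send)) = {s2, s4}, add states in Sat(send) with some successor in Z. Z1 = {s0, s2, s4}; fixed.
Sat(E[send U EG (AG ¬send)]) = {s0, s2, s4}

{s0, s2, s4}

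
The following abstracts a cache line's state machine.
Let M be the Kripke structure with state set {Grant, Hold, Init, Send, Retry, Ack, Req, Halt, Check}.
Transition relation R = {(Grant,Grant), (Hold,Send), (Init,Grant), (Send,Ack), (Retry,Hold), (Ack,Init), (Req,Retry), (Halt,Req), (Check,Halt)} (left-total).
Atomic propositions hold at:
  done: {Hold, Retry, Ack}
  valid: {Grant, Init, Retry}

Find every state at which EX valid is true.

Sat(EX valid) = {s : some successor in {Grant, Init, Retry}} = {Grant, Init, Ack, Req}

{Grant, Init, Ack, Req}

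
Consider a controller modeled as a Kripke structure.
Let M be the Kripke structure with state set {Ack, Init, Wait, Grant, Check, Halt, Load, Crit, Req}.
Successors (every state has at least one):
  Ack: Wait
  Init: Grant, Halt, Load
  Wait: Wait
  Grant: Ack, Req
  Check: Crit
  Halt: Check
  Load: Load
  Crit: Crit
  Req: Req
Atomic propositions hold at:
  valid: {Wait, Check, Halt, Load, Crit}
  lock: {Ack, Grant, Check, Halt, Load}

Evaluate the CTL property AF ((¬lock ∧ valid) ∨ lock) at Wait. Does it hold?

Yes

Sat(¬lock) = {Init, Wait, Crit, Req}
Sat(¬lock ∧ valid) = {Wait, Crit}
Sat((¬lock ∧ valid) ∨ lock) = {Ack, Wait, Grant, Check, Halt, Load, Crit}
AF ((¬lock ∧ valid) ∨ lock): least fixpoint, start Z0 = {Ack, Wait, Grant, Check, Halt, Load, Crit}, add states with every successor in Z. Z1 = {Ack, Init, Wait, Grant, Check, Halt, Load, Crit}; fixed.
Sat(AF ((¬lock ∧ valid) ∨ lock)) = {Ack, Init, Wait, Grant, Check, Halt, Load, Crit}
Wait ∈ Sat(AF ((¬lock ∧ valid) ∨ lock)) = {Ack, Init, Wait, Grant, Check, Halt, Load, Crit}, so the formula holds at Wait.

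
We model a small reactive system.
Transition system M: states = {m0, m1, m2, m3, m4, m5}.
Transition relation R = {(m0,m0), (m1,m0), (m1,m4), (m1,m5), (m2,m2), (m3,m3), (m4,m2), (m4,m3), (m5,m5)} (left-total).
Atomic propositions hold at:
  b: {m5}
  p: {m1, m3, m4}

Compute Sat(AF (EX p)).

Sat(EX p) = {s : some successor in {m1, m3, m4}} = {m1, m3, m4}
AF (EX p): least fixpoint, start Z0 = {m1, m3, m4}, add states with every successor in Z. Already a fixed point.
Sat(AF (EX p)) = {m1, m3, m4}

{m1, m3, m4}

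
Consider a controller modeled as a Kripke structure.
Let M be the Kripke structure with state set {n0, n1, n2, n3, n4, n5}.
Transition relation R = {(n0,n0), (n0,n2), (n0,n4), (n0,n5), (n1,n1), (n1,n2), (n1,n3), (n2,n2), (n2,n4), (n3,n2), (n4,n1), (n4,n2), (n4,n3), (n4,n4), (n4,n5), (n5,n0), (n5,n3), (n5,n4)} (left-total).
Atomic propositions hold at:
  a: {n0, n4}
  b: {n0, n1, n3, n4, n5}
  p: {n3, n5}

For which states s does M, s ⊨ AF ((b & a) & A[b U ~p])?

Sat(b & a) = {n0, n4}
Sat(~p) = {n0, n1, n2, n4}
A[b U ~p]: least fixpoint, start Z0 = Sat(~p) = {n0, n1, n2, n4}, add states in Sat(b) with every successor in Z. Z1 = {n0, n1, n2, n3, n4}; Z2 = {n0, n1, n2, n3, n4, n5}; fixed.
Sat(A[b U ~p]) = {n0, n1, n2, n3, n4, n5}
Sat((b & a) & A[b U ~p]) = {n0, n4}
AF ((b & a) & A[b U ~p]): least fixpoint, start Z0 = {n0, n4}, add states with every successor in Z. Already a fixed point.
Sat(AF ((b & a) & A[b U ~p])) = {n0, n4}

{n0, n4}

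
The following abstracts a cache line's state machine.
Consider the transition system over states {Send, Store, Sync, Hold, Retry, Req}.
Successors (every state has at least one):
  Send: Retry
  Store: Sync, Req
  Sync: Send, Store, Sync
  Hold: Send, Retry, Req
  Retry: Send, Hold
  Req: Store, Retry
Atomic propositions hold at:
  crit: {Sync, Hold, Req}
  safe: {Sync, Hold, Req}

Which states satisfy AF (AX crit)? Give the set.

{Store}

Sat(AX crit) = {s : every successor in {Sync, Hold, Req}} = {Store}
AF (AX crit): least fixpoint, start Z0 = {Store}, add states with every successor in Z. Already a fixed point.
Sat(AF (AX crit)) = {Store}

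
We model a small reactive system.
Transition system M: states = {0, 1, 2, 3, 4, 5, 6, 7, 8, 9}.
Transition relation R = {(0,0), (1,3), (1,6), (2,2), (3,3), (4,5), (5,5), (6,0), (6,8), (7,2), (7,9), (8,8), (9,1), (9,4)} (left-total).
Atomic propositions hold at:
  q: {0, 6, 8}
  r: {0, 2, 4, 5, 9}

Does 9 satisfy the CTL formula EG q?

EG q: greatest fixpoint, start Z0 = {0, 6, 8}, keep only states in Sat with some successor in Z. Already a fixed point.
Sat(EG q) = {0, 6, 8}
9 ∉ Sat(EG q) = {0, 6, 8}, so the formula does not hold at 9.

No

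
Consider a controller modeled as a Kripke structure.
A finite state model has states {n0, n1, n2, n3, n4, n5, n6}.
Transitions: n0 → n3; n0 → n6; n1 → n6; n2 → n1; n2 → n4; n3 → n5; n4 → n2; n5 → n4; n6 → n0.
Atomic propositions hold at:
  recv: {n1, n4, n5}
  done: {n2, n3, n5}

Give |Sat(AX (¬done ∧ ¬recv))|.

Sat(¬done) = {n0, n1, n4, n6}
Sat(¬recv) = {n0, n2, n3, n6}
Sat(¬done ∧ ¬recv) = {n0, n6}
Sat(AX (¬done ∧ ¬recv)) = {s : every successor in {n0, n6}} = {n1, n6}
|Sat(AX (¬done ∧ ¬recv))| = |{n1, n6}| = 2.

2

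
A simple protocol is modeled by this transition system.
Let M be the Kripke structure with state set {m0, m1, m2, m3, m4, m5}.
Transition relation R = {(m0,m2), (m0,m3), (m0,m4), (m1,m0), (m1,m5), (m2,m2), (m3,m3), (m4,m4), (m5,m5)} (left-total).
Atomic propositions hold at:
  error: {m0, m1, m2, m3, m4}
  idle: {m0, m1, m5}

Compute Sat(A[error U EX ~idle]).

{m0, m2, m3, m4}

Sat(~idle) = {m2, m3, m4}
Sat(EX ~idle) = {s : some successor in {m2, m3, m4}} = {m0, m2, m3, m4}
A[error U EX ~idle]: least fixpoint, start Z0 = Sat(EX ~idle) = {m0, m2, m3, m4}, add states in Sat(error) with every successor in Z. Already a fixed point.
Sat(A[error U EX ~idle]) = {m0, m2, m3, m4}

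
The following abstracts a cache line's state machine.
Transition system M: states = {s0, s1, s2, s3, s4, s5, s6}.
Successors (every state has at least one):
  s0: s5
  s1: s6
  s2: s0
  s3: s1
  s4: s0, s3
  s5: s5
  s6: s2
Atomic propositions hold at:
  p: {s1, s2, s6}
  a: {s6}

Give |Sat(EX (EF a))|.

EF a: least fixpoint, start Z0 = {s6}, add states with some successor in Z. Z1 = {s1, s6}; Z2 = {s1, s3, s6}; Z3 = {s1, s3, s4, s6}; fixed.
Sat(EF a) = {s1, s3, s4, s6}
Sat(EX (EF a)) = {s : some successor in {s1, s3, s4, s6}} = {s1, s3, s4}
|Sat(EX (EF a))| = |{s1, s3, s4}| = 3.

3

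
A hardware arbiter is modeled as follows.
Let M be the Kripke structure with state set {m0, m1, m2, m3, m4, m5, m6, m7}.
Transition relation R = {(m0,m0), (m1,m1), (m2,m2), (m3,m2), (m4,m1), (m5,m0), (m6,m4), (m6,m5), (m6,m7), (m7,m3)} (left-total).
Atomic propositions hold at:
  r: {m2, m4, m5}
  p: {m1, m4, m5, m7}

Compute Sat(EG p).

{m1, m4}

EG p: greatest fixpoint, start Z0 = {m1, m4, m5, m7}, keep only states in Sat with some successor in Z. Z1 = {m1, m4}; fixed.
Sat(EG p) = {m1, m4}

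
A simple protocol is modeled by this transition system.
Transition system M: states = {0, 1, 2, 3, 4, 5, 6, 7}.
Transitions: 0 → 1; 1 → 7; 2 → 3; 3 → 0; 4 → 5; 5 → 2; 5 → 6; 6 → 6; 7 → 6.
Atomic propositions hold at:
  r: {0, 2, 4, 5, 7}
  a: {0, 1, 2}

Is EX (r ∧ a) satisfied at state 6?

No

Sat(r ∧ a) = {0, 2}
Sat(EX (r ∧ a)) = {s : some successor in {0, 2}} = {3, 5}
6 ∉ Sat(EX (r ∧ a)) = {3, 5}, so the formula does not hold at 6.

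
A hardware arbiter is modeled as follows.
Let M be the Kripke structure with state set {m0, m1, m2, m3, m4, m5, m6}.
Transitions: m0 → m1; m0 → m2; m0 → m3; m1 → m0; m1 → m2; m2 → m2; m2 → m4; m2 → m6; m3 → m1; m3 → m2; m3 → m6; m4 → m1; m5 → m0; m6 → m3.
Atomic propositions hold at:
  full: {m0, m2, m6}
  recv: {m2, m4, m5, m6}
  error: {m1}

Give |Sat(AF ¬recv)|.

Sat(¬recv) = {m0, m1, m3}
AF ¬recv: least fixpoint, start Z0 = {m0, m1, m3}, add states with every successor in Z. Z1 = {m0, m1, m3, m4, m5, m6}; fixed.
Sat(AF ¬recv) = {m0, m1, m3, m4, m5, m6}
|Sat(AF ¬recv)| = |{m0, m1, m3, m4, m5, m6}| = 6.

6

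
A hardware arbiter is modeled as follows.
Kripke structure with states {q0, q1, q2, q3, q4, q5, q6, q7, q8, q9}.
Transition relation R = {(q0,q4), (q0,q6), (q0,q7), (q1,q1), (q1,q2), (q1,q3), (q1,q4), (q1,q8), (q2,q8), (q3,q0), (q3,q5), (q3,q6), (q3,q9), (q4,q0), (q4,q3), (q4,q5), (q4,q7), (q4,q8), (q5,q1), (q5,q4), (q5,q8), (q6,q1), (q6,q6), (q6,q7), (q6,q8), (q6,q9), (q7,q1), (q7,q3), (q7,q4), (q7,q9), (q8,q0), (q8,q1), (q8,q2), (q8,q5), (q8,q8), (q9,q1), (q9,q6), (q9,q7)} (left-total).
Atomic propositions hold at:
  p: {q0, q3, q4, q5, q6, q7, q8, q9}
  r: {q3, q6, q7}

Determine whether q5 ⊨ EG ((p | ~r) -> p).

Yes

Sat(~r) = {q0, q1, q2, q4, q5, q8, q9}
Sat(p | ~r) = {q0, q1, q2, q3, q4, q5, q6, q7, q8, q9}
Sat((p | ~r) -> p) = {q0, q3, q4, q5, q6, q7, q8, q9}
EG ((p | ~r) -> p): greatest fixpoint, start Z0 = {q0, q3, q4, q5, q6, q7, q8, q9}, keep only states in Sat with some successor in Z. Already a fixed point.
Sat(EG ((p | ~r) -> p)) = {q0, q3, q4, q5, q6, q7, q8, q9}
q5 ∈ Sat(EG ((p | ~r) -> p)) = {q0, q3, q4, q5, q6, q7, q8, q9}, so the formula holds at q5.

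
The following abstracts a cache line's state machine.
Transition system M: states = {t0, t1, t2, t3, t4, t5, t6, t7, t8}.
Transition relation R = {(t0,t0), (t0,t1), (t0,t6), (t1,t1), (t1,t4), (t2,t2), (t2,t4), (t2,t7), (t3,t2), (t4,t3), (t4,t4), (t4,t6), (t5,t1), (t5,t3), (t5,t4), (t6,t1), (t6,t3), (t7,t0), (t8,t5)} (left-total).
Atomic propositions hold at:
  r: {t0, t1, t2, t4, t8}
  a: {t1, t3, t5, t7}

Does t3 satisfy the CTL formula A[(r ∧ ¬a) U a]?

Yes

Sat(¬a) = {t0, t2, t4, t6, t8}
Sat(r ∧ ¬a) = {t0, t2, t4, t8}
A[(r ∧ ¬a) U a]: least fixpoint, start Z0 = Sat(a) = {t1, t3, t5, t7}, add states in Sat(r ∧ ¬a) with every successor in Z. Z1 = {t1, t3, t5, t7, t8}; fixed.
Sat(A[(r ∧ ¬a) U a]) = {t1, t3, t5, t7, t8}
t3 ∈ Sat(A[(r ∧ ¬a) U a]) = {t1, t3, t5, t7, t8}, so the formula holds at t3.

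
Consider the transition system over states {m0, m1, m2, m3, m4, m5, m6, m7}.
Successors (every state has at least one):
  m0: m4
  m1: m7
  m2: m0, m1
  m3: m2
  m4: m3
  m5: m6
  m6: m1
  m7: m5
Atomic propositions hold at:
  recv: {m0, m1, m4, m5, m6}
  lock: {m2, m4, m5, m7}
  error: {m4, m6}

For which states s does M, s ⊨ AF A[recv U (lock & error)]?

Sat(lock & error) = {m4}
A[recv U (lock & error)]: least fixpoint, start Z0 = Sat((lock & error)) = {m4}, add states in Sat(recv) with every successor in Z. Z1 = {m0, m4}; fixed.
Sat(A[recv U (lock & error)]) = {m0, m4}
AF A[recv U (lock & error)]: least fixpoint, start Z0 = {m0, m4}, add states with every successor in Z. Already a fixed point.
Sat(AF A[recv U (lock & error)]) = {m0, m4}

{m0, m4}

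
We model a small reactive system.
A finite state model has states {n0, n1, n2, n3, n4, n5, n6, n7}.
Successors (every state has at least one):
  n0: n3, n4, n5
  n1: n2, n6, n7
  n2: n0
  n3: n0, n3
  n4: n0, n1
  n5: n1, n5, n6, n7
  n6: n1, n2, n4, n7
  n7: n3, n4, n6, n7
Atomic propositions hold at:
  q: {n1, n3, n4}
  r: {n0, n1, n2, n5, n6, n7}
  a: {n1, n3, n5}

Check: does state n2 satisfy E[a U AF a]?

No

AF a: least fixpoint, start Z0 = {n1, n3, n5}, add states with every successor in Z. Already a fixed point.
Sat(AF a) = {n1, n3, n5}
E[a U AF a]: least fixpoint, start Z0 = Sat(AF a) = {n1, n3, n5}, add states in Sat(a) with some successor in Z. Already a fixed point.
Sat(E[a U AF a]) = {n1, n3, n5}
n2 ∉ Sat(E[a U AF a]) = {n1, n3, n5}, so the formula does not hold at n2.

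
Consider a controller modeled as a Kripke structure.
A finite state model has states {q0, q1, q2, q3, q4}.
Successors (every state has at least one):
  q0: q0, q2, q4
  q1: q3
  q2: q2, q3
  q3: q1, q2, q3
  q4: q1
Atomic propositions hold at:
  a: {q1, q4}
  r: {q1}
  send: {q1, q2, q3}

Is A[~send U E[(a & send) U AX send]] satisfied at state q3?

Yes

Sat(~send) = {q0, q4}
Sat(a & send) = {q1}
Sat(AX send) = {s : every successor in {q1, q2, q3}} = {q1, q2, q3, q4}
E[(a & send) U AX send]: least fixpoint, start Z0 = Sat(AX send) = {q1, q2, q3, q4}, add states in Sat(a & send) with some successor in Z. Already a fixed point.
Sat(E[(a & send) U AX send]) = {q1, q2, q3, q4}
A[~send U E[(a & send) U AX send]]: least fixpoint, start Z0 = Sat(E[(a & send) U AX send]) = {q1, q2, q3, q4}, add states in Sat(~send) with every successor in Z. Already a fixed point.
Sat(A[~send U E[(a & send) U AX send]]) = {q1, q2, q3, q4}
q3 ∈ Sat(A[~send U E[(a & send) U AX send]]) = {q1, q2, q3, q4}, so the formula holds at q3.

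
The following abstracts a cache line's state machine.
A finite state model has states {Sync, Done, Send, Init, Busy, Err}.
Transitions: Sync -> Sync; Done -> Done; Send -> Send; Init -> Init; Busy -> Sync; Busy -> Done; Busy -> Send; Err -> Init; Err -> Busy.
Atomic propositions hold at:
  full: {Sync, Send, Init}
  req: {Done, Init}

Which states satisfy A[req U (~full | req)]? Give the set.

Sat(~full) = {Done, Busy, Err}
Sat(~full | req) = {Done, Init, Busy, Err}
A[req U (~full | req)]: least fixpoint, start Z0 = Sat((~full | req)) = {Done, Init, Busy, Err}, add states in Sat(req) with every successor in Z. Already a fixed point.
Sat(A[req U (~full | req)]) = {Done, Init, Busy, Err}

{Done, Init, Busy, Err}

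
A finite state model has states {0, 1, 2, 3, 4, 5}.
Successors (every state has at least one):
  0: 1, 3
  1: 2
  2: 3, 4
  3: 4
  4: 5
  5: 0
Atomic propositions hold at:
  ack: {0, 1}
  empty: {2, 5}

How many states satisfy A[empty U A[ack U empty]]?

A[ack U empty]: least fixpoint, start Z0 = Sat(empty) = {2, 5}, add states in Sat(ack) with every successor in Z. Z1 = {1, 2, 5}; fixed.
Sat(A[ack U empty]) = {1, 2, 5}
A[empty U A[ack U empty]]: least fixpoint, start Z0 = Sat(A[ack U empty]) = {1, 2, 5}, add states in Sat(empty) with every successor in Z. Already a fixed point.
Sat(A[empty U A[ack U empty]]) = {1, 2, 5}
|Sat(A[empty U A[ack U empty]])| = |{1, 2, 5}| = 3.

3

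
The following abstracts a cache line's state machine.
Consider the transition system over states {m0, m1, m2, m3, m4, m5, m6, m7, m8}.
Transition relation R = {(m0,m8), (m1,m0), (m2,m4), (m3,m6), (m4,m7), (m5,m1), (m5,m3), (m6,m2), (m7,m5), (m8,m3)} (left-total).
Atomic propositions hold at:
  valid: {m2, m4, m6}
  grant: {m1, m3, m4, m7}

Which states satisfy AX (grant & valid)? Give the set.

{m2}

Sat(grant & valid) = {m4}
Sat(AX (grant & valid)) = {s : every successor in {m4}} = {m2}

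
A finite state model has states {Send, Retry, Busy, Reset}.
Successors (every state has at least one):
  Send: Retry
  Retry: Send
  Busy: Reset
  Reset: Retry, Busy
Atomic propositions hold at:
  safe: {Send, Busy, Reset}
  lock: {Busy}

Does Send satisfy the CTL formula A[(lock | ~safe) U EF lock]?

No

Sat(~safe) = {Retry}
Sat(lock | ~safe) = {Retry, Busy}
EF lock: least fixpoint, start Z0 = {Busy}, add states with some successor in Z. Z1 = {Busy, Reset}; fixed.
Sat(EF lock) = {Busy, Reset}
A[(lock | ~safe) U EF lock]: least fixpoint, start Z0 = Sat(EF lock) = {Busy, Reset}, add states in Sat(lock | ~safe) with every successor in Z. Already a fixed point.
Sat(A[(lock | ~safe) U EF lock]) = {Busy, Reset}
Send ∉ Sat(A[(lock | ~safe) U EF lock]) = {Busy, Reset}, so the formula does not hold at Send.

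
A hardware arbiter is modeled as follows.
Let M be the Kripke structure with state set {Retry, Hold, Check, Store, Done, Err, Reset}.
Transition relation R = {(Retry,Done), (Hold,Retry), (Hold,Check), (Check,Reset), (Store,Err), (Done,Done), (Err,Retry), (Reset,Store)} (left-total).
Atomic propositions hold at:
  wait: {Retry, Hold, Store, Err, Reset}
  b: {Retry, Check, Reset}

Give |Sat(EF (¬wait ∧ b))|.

Sat(¬wait) = {Check, Done}
Sat(¬wait ∧ b) = {Check}
EF (¬wait ∧ b): least fixpoint, start Z0 = {Check}, add states with some successor in Z. Z1 = {Hold, Check}; fixed.
Sat(EF (¬wait ∧ b)) = {Hold, Check}
|Sat(EF (¬wait ∧ b))| = |{Hold, Check}| = 2.

2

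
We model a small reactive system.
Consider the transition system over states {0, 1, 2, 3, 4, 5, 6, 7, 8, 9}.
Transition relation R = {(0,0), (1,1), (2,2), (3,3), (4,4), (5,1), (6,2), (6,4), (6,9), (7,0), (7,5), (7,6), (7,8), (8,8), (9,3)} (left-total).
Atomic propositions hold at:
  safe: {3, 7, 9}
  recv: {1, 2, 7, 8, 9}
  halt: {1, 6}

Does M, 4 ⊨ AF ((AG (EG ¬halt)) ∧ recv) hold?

Sat(¬halt) = {0, 2, 3, 4, 5, 7, 8, 9}
EG ¬halt: greatest fixpoint, start Z0 = {0, 2, 3, 4, 5, 7, 8, 9}, keep only states in Sat with some successor in Z. Z1 = {0, 2, 3, 4, 7, 8, 9}; fixed.
Sat(EG ¬halt) = {0, 2, 3, 4, 7, 8, 9}
AG (EG ¬halt): greatest fixpoint, start Z0 = {0, 2, 3, 4, 7, 8, 9}, keep only states in Sat with every successor in Z. Z1 = {0, 2, 3, 4, 8, 9}; fixed.
Sat(AG (EG ¬halt)) = {0, 2, 3, 4, 8, 9}
Sat((AG (EG ¬halt)) ∧ recv) = {2, 8, 9}
AF ((AG (EG ¬halt)) ∧ recv): least fixpoint, start Z0 = {2, 8, 9}, add states with every successor in Z. Already a fixed point.
Sat(AF ((AG (EG ¬halt)) ∧ recv)) = {2, 8, 9}
4 ∉ Sat(AF ((AG (EG ¬halt)) ∧ recv)) = {2, 8, 9}, so the formula does not hold at 4.

No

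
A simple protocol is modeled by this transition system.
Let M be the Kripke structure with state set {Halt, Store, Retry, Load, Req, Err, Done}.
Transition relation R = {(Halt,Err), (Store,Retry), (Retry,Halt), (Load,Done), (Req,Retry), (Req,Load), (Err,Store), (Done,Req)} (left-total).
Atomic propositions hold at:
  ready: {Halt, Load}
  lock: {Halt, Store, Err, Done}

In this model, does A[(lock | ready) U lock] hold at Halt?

Sat(lock | ready) = {Halt, Store, Load, Err, Done}
A[(lock | ready) U lock]: least fixpoint, start Z0 = Sat(lock) = {Halt, Store, Err, Done}, add states in Sat(lock | ready) with every successor in Z. Z1 = {Halt, Store, Load, Err, Done}; fixed.
Sat(A[(lock | ready) U lock]) = {Halt, Store, Load, Err, Done}
Halt ∈ Sat(A[(lock | ready) U lock]) = {Halt, Store, Load, Err, Done}, so the formula holds at Halt.

Yes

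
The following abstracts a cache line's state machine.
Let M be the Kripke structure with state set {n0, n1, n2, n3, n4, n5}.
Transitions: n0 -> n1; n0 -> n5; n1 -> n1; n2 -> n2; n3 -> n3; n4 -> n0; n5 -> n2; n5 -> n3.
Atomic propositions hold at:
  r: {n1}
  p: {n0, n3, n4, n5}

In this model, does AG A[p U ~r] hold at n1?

Sat(~r) = {n0, n2, n3, n4, n5}
A[p U ~r]: least fixpoint, start Z0 = Sat(~r) = {n0, n2, n3, n4, n5}, add states in Sat(p) with every successor in Z. Already a fixed point.
Sat(A[p U ~r]) = {n0, n2, n3, n4, n5}
AG A[p U ~r]: greatest fixpoint, start Z0 = {n0, n2, n3, n4, n5}, keep only states in Sat with every successor in Z. Z1 = {n2, n3, n4, n5}; Z2 = {n2, n3, n5}; fixed.
Sat(AG A[p U ~r]) = {n2, n3, n5}
n1 ∉ Sat(AG A[p U ~r]) = {n2, n3, n5}, so the formula does not hold at n1.

No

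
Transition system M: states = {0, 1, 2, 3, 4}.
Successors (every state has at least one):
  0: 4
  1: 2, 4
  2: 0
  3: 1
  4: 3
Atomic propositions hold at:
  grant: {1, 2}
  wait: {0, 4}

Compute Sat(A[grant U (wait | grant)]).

{0, 1, 2, 4}

Sat(wait | grant) = {0, 1, 2, 4}
A[grant U (wait | grant)]: least fixpoint, start Z0 = Sat((wait | grant)) = {0, 1, 2, 4}, add states in Sat(grant) with every successor in Z. Already a fixed point.
Sat(A[grant U (wait | grant)]) = {0, 1, 2, 4}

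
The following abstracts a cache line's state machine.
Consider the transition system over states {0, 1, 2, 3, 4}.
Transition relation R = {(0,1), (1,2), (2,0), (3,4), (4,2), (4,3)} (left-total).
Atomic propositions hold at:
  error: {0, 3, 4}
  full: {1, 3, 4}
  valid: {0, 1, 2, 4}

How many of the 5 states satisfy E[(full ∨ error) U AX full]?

Sat(full ∨ error) = {0, 1, 3, 4}
Sat(AX full) = {s : every successor in {1, 3, 4}} = {0, 3}
E[(full ∨ error) U AX full]: least fixpoint, start Z0 = Sat(AX full) = {0, 3}, add states in Sat(full ∨ error) with some successor in Z. Z1 = {0, 3, 4}; fixed.
Sat(E[(full ∨ error) U AX full]) = {0, 3, 4}
|Sat(E[(full ∨ error) U AX full])| = |{0, 3, 4}| = 3.

3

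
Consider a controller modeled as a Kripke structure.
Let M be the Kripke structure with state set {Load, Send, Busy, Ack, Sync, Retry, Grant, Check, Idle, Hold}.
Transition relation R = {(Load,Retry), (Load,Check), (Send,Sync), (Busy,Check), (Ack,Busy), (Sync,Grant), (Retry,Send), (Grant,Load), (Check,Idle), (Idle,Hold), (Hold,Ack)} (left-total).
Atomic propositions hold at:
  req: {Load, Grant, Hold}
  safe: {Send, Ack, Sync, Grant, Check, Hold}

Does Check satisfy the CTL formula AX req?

Sat(AX req) = {s : every successor in {Load, Grant, Hold}} = {Sync, Grant, Idle}
Check ∉ Sat(AX req) = {Sync, Grant, Idle}, so the formula does not hold at Check.

No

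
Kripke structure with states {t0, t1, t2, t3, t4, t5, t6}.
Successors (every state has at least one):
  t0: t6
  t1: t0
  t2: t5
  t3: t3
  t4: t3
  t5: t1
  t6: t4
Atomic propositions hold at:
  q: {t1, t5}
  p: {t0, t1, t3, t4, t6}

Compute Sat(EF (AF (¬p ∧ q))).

Sat(¬p) = {t2, t5}
Sat(¬p ∧ q) = {t5}
AF (¬p ∧ q): least fixpoint, start Z0 = {t5}, add states with every successor in Z. Z1 = {t2, t5}; fixed.
Sat(AF (¬p ∧ q)) = {t2, t5}
EF (AF (¬p ∧ q)): least fixpoint, start Z0 = {t2, t5}, add states with some successor in Z. Already a fixed point.
Sat(EF (AF (¬p ∧ q))) = {t2, t5}

{t2, t5}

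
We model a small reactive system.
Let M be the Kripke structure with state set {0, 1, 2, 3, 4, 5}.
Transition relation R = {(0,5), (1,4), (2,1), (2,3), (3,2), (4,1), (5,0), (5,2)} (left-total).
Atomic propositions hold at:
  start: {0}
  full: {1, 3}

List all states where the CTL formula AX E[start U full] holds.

{2, 4}

E[start U full]: least fixpoint, start Z0 = Sat(full) = {1, 3}, add states in Sat(start) with some successor in Z. Already a fixed point.
Sat(E[start U full]) = {1, 3}
Sat(AX E[start U full]) = {s : every successor in {1, 3}} = {2, 4}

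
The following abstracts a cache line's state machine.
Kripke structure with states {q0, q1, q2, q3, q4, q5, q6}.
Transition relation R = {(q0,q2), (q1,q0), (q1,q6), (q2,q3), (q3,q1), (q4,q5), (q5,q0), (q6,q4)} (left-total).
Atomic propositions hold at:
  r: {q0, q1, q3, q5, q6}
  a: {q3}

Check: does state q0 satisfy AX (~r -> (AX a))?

Sat(~r) = {q2, q4}
Sat(AX a) = {s : every successor in {q3}} = {q2}
Sat(~r -> (AX a)) = {q0, q1, q2, q3, q5, q6}
Sat(AX (~r -> (AX a))) = {s : every successor in {q0, q1, q2, q3, q5, q6}} = {q0, q1, q2, q3, q4, q5}
q0 ∈ Sat(AX (~r -> (AX a))) = {q0, q1, q2, q3, q4, q5}, so the formula holds at q0.

Yes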